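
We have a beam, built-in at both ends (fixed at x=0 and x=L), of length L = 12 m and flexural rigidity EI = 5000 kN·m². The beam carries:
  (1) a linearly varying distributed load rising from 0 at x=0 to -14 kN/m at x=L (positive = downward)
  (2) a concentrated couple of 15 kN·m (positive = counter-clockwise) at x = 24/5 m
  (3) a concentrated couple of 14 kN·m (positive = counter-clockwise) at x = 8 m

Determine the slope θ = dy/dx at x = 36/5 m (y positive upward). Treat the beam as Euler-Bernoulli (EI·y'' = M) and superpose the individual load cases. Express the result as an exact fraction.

Load 1 — triangular load w₀=-14 kN/m (0→w₀ over full span):
  θ_1 = -w₀(2x(L-x)(L-2x)(x+2L)+x²(L-x)²)/(120LEI) = -(-14)·(2·(36/5)·(12-(36/5))·(12-2·(36/5))·((36/5)+2·12)+(36/5)²·(12-(36/5))²)/(120·12·5000) = -3024/390625 rad
Load 2 — applied couple M₀=15 kN·m at a=24/5 m (b=L-a=36/5):
  θ_2 = (R_Ax²/2 - M_Ax - M₀(x-a))/EI  [x>a] with R_A=9/5, M_A=9/5 = ((9/5)·(36/5)²/2 - (9/5)·(36/5) - 15·((36/5)-(24/5)))/5000 = -36/78125 rad
Load 3 — applied couple M₀=14 kN·m at a=8 m (b=L-a=4):
  θ_3 = (R_Ax²/2 - M_Ax)/EI  [x≤a] with R_A=14/9, M_A=14/3 = ((14/9)·(36/5)²/2 - (14/3)·(36/5))/5000 = 21/15625 rad
Superposition: θ = Σ θ_i = -2679/390625 rad ≈ -0.006858 rad

θ(36/5) = -2679/390625 rad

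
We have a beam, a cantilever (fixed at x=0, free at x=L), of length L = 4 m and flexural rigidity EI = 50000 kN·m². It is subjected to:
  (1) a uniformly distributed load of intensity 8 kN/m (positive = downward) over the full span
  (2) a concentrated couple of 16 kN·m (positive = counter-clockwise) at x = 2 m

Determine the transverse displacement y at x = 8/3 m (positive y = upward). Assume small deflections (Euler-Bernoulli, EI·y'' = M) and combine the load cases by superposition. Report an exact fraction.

Load 1 — uniform load w=8 kN/m over full span:
  y_1 = -wx²(x²-4Lx+6L²)/(24EI) = -8·(8/3)²·((8/3)²-4·4·(8/3)+6·4²)/(24·50000) = -2176/759375 m
Load 2 — applied couple M₀=16 kN·m at a=2 m (b=L-a=2):
  y_2 = M₀a(2x-a)/(2EI)  [x>a] = 16·2·(2·(8/3)-2)/(2·50000) = 2/1875 m
Superposition: y = Σ y_i = -1366/759375 m ≈ -0.001799 m

y(8/3) = -1366/759375 m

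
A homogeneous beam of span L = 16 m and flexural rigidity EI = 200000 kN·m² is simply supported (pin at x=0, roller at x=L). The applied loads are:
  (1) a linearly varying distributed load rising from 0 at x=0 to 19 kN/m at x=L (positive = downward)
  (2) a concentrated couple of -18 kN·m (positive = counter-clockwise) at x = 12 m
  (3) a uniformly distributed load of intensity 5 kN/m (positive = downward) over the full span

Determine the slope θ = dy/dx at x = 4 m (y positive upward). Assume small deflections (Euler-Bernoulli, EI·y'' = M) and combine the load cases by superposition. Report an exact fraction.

θ(4) = -18869/2250000 rad

Load 1 — triangular load w₀=19 kN/m (0→w₀ over full span):
  θ_1 = -w₀(7L⁴-30L²x²+15x⁴)/(360LEI) = -19·(7·16⁴-30·16²·4²+15·4⁴)/(360·16·200000) = -25213/4500000 rad
Load 2 — applied couple M₀=-18 kN·m at a=12 m (b=L-a=4):
  θ_2 = (M₀x²/(2L)+C₁)/EI  [x≤a] with C₁=M₀(3b²-L²)/(6L)=39 = ((-18)·4²/(2·16)+39)/200000 = 3/20000 rad
Load 3 — uniform load w=5 kN/m over full span:
  θ_3 = -w(L³-6Lx²+4x³)/(24EI) = -5·(16³-6·16·4²+4·4³)/(24·200000) = -11/3750 rad
Superposition: θ = Σ θ_i = -18869/2250000 rad ≈ -0.008386 rad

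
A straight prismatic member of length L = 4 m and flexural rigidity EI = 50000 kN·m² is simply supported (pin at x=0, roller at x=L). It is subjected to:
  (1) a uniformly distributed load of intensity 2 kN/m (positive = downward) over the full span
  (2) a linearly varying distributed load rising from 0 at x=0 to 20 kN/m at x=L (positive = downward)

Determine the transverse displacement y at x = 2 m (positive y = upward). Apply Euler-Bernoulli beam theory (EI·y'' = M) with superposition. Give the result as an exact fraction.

y(2) = -1/1250 m

Load 1 — uniform load w=2 kN/m over full span:
  y_1 = -wx(L³-2Lx²+x³)/(24EI) = -2·2·(4³-2·4·2²+2³)/(24·50000) = -1/7500 m
Load 2 — triangular load w₀=20 kN/m (0→w₀ over full span):
  y_2 = -w₀x(7L⁴-10L²x²+3x⁴)/(360LEI) = -20·2·(7·4⁴-10·4²·2²+3·2⁴)/(360·4·50000) = -1/1500 m
Superposition: y = Σ y_i = -1/1250 m ≈ -0.000800 m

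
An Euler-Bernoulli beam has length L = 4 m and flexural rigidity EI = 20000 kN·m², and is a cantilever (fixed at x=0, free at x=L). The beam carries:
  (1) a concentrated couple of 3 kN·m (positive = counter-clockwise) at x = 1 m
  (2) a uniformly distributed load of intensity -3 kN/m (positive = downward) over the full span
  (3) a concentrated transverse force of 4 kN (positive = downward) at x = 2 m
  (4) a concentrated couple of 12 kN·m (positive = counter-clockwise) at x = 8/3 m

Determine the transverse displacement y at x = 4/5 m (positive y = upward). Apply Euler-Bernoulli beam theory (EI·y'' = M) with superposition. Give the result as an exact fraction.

y(4/5) = 2177/4687500 m

Load 1 — applied couple M₀=3 kN·m at a=1 m (b=L-a=3):
  y_1 = M₀x²/(2EI)  [x≤a] = 3·(4/5)²/(2·20000) = 3/62500 m
Load 2 — uniform load w=-3 kN/m over full span:
  y_2 = -wx²(x²-4Lx+6L²)/(24EI) = -(-3)·(4/5)²·((4/5)²-4·4·(4/5)+6·4²)/(24·20000) = 131/390625 m
Load 3 — point force P=4 kN at a=2 m (b=L-a=2):
  y_3 = -Px²(3a-x)/(6EI)  [x≤a] = -4·(4/5)²·(3·2-(4/5))/(6·20000) = -26/234375 m
Load 4 — applied couple M₀=12 kN·m at a=8/3 m (b=L-a=4/3):
  y_4 = M₀x²/(2EI)  [x≤a] = 12·(4/5)²/(2·20000) = 3/15625 m
Superposition: y = Σ y_i = 2177/4687500 m ≈ 0.000464 m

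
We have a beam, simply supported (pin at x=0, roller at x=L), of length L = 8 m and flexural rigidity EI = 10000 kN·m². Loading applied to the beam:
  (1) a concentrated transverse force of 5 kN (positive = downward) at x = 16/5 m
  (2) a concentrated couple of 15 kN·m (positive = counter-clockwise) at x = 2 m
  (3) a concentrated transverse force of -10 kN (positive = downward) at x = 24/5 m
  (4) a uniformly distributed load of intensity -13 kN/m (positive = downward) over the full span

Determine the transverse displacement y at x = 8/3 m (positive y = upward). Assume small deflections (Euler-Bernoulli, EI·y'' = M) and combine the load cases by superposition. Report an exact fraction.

y(8/3) = 1032233/15187500 m

Load 1 — point force P=5 kN at a=16/5 m (b=L-a=24/5):
  y_1 = -Pbx(L²-b²-x²)/(6LEI)  [x≤a] = -5·(24/5)·(8/3)·(8²-(24/5)²-(8/3)²)/(6·8·10000) = -1904/421875 m
Load 2 — applied couple M₀=15 kN·m at a=2 m (b=L-a=6):
  y_2 = (M₀x³/(6L)-M₀(x-a)²/2+C₁x)/EI  [x>a] with C₁=M₀(3b²-L²)/(6L)=55/4 = (15·(8/3)³/(6·8)-15·((8/3)-2)²/2+(55/4)·(8/3))/10000 = 53/13500 m
Load 3 — point force P=-10 kN at a=24/5 m (b=L-a=16/5):
  y_3 = -Pbx(L²-b²-x²)/(6LEI)  [x≤a] = -(-10)·(16/5)·(8/3)·(8²-(16/5)²-(8/3)²)/(6·8·10000) = 10496/1265625 m
Load 4 — uniform load w=-13 kN/m over full span:
  y_4 = -wx(L³-2Lx²+x³)/(24EI) = -(-13)·(8/3)·(8³-2·8·(8/3)²+(8/3)³)/(24·10000) = 9152/151875 m
Superposition: y = Σ y_i = 1032233/15187500 m ≈ 0.067966 m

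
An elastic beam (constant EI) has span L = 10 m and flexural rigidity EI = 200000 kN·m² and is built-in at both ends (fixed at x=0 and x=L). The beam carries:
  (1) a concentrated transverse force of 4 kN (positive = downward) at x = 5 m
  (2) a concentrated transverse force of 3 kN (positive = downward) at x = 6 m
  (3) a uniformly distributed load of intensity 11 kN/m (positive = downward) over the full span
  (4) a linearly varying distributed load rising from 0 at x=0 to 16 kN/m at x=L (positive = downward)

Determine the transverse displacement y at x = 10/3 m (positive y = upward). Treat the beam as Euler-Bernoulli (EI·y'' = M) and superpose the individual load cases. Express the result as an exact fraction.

y(10/3) = -147581/72900000 m

Load 1 — point force P=4 kN at a=5 m (b=L-a=5):
  y_1 = -Pb²x²(3aL-(3a+b)x)/(6L³EI)  [x≤a] = -4·5²·(10/3)²·(3·5·10-(3·5+5)·(10/3))/(6·10³·200000) = -1/12960 m
Load 2 — point force P=3 kN at a=6 m (b=L-a=4):
  y_2 = -Pb²x²(3aL-(3a+b)x)/(6L³EI)  [x≤a] = -3·4²·(10/3)²·(3·6·10-(3·6+4)·(10/3))/(6·10³·200000) = -4/84375 m
Load 3 — uniform load w=11 kN/m over full span:
  y_3 = -wx²(L-x)²/(24EI) = -11·(10/3)²·(10-(10/3))²/(24·200000) = -11/9720 m
Load 4 — triangular load w₀=16 kN/m (0→w₀ over full span):
  y_4 = -w₀x²(L-x)²(x+2L)/(120LEI) = -16·(10/3)²·(10-(10/3))²·((10/3)+2·10)/(120·10·200000) = -14/18225 m
Superposition: y = Σ y_i = -147581/72900000 m ≈ -0.002024 m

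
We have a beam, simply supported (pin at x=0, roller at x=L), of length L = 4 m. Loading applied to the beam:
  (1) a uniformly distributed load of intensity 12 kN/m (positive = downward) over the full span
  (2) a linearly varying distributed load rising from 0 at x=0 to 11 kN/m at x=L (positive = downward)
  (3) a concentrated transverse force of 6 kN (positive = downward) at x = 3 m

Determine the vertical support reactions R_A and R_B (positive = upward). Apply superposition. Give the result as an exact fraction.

R_A = 197/6 kN, R_B = 259/6 kN

Load 1 — uniform load w=12 kN/m over full span:
  R_A = wL/2 = 12·4/2 = 24 kN
  R_B = wL/2 = 12·4/2 = 24 kN
Load 2 — triangular load w₀=11 kN/m (0→w₀ over full span):
  R_A = w₀L/6 = 11·4/6 = 22/3 kN
  R_B = w₀L/3 = 11·4/3 = 44/3 kN
Load 3 — point force P=6 kN at a=3 m (b=L-a=1):
  R_A = Pb/L = 6·1/4 = 3/2 kN
  R_B = Pa/L = 6·3/4 = 9/2 kN
Superposition: R_A = 197/6 kN, R_B = 259/6 kN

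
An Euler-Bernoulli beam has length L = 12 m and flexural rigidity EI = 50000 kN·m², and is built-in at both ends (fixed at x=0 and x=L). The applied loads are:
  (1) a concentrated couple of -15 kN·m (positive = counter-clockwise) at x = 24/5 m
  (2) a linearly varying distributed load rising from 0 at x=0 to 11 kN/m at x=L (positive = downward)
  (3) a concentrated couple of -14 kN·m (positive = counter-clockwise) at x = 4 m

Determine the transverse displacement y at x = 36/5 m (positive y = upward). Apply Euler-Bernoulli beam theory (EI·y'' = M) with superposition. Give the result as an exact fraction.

Load 1 — applied couple M₀=-15 kN·m at a=24/5 m (b=L-a=36/5):
  y_1 = (R_Ax³/6 - M_Ax²/2 - M₀(x-a)²/2)/EI  [x>a] with R_A=-9/5, M_A=-9/5 = ((-9/5)·(36/5)³/6 - (-9/5)·(36/5)²/2 - (-15)·((36/5)-(24/5))²/2)/50000 = -864/1953125 m
Load 2 — triangular load w₀=11 kN/m (0→w₀ over full span):
  y_2 = -w₀x²(L-x)²(x+2L)/(120LEI) = -11·(36/5)²·(12-(36/5))²·((36/5)+2·12)/(120·12·50000) = -277992/48828125 m
Load 3 — applied couple M₀=-14 kN·m at a=4 m (b=L-a=8):
  y_3 = (R_Ax³/6 - M_Ax²/2 - M₀(x-a)²/2)/EI  [x>a] with R_A=-14/9, M_A=0 = ((-14/9)·(36/5)³/6 - 0·(36/5)²/2 - (-14)·((36/5)-4)²/2)/50000 = -196/390625 m
Superposition: y = Σ y_i = -324092/48828125 m ≈ -0.006637 m

y(36/5) = -324092/48828125 m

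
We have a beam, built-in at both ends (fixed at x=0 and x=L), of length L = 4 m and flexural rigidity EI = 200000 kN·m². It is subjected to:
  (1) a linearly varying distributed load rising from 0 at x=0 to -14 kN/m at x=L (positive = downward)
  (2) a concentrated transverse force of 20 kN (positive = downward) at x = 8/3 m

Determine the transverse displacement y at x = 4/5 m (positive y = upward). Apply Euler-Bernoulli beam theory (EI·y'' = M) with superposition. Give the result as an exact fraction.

Load 1 — triangular load w₀=-14 kN/m (0→w₀ over full span):
  y_1 = -w₀x²(L-x)²(x+2L)/(120LEI) = -(-14)·(4/5)²·(4-(4/5))²·((4/5)+2·4)/(120·4·200000) = 1232/146484375 m
Load 2 — point force P=20 kN at a=8/3 m (b=L-a=4/3):
  y_2 = -Pb²x²(3aL-(3a+b)x)/(6L³EI)  [x≤a] = -20·(4/3)²·(4/5)²·(3·(8/3)·4-(3·(8/3)+(4/3))·(4/5))/(6·4³·200000) = -46/6328125 m
Superposition: y = Σ y_i = 4514/3955078125 m ≈ 0.000001 m

y(4/5) = 4514/3955078125 m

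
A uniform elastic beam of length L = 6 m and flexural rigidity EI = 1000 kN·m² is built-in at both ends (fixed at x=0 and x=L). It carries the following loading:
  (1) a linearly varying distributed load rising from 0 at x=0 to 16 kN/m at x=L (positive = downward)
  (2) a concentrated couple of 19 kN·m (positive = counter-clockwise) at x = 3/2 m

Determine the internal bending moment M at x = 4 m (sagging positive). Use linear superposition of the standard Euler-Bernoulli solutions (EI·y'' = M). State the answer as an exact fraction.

M(4) = 6313/720 kN·m

Load 1 — triangular load w₀=16 kN/m (0→w₀ over full span):
  M_1 = 3w₀Lx/20 - w₀L²/30 - w₀x³/(6L) = 3·16·6·4/20 - 16·6²/30 - 16·4³/(6·6) = 448/45 kN·m
Load 2 — applied couple M₀=19 kN·m at a=3/2 m (b=L-a=9/2):
  M_2 = R_Ax - M_A - M₀  [x>a] with R_A=57/16, M_A=-57/16 = (57/16)·4 - (-57/16) - 19 = -19/16 kN·m
Superposition: M = Σ M_i = 6313/720 kN·m ≈ 8.768056 kN·m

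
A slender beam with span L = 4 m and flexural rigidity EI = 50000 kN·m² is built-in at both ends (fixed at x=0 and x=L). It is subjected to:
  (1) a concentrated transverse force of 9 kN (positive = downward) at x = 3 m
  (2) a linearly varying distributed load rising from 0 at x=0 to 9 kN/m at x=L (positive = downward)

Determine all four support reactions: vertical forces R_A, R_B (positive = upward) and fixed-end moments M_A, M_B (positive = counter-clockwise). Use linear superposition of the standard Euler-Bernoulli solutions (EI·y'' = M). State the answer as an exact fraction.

R_A = 1089/160 kN, M_A = 519/80 kN·m, R_B = 3231/160 kN, M_B = -981/80 kN·m

Load 1 — point force P=9 kN at a=3 m (b=L-a=1):
  R_A = Pb²(3a+b)/L³ = 9·1²·(3·3+1)/4³ = 45/32 kN
  M_A = Pab²/L² = 9·3·1²/4² = 27/16 kN·m
  R_B = Pa²(a+3b)/L³ = 9·3²·(3+3·1)/4³ = 243/32 kN
  M_B = -Pa²b/L² = -9·3²·1/4² = -81/16 kN·m
Load 2 — triangular load w₀=9 kN/m (0→w₀ over full span):
  R_A = 3w₀L/20 = 3·9·4/20 = 27/5 kN
  M_A = w₀L²/30 = 9·4²/30 = 24/5 kN·m
  R_B = 7w₀L/20 = 7·9·4/20 = 63/5 kN
  M_B = -w₀L²/20 = -9·4²/20 = -36/5 kN·m
Superposition: R_A = 1089/160 kN, M_A = 519/80 kN·m, R_B = 3231/160 kN, M_B = -981/80 kN·m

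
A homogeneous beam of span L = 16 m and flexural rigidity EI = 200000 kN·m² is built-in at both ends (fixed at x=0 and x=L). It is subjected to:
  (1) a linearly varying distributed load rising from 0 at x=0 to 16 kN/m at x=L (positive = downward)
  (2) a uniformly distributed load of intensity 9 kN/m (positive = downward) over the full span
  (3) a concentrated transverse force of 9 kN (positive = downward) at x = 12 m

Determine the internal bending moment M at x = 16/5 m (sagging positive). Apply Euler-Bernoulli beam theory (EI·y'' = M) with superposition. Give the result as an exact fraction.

Load 1 — triangular load w₀=16 kN/m (0→w₀ over full span):
  M_1 = 3w₀Lx/20 - w₀L²/30 - w₀x³/(6L) = 3·16·16·(16/5)/20 - 16·16²/30 - 16·(16/5)³/(6·16) = -7168/375 kN·m
Load 2 — uniform load w=9 kN/m over full span:
  M_2 = wLx/2 - wL²/12 - wx²/2 = 9·16·(16/5)/2 - 9·16²/12 - 9·(16/5)²/2 = -192/25 kN·m
Load 3 — point force P=9 kN at a=12 m (b=L-a=4):
  M_3 = Pb²(3a+b)x/L³ - Pab²/L²  [x≤a] = 9·4²·(3·12+4)·(16/5)/16³ - 9·12·4²/16² = -9/4 kN·m
Superposition: M = Σ M_i = -43567/1500 kN·m ≈ -29.044667 kN·m

M(16/5) = -43567/1500 kN·m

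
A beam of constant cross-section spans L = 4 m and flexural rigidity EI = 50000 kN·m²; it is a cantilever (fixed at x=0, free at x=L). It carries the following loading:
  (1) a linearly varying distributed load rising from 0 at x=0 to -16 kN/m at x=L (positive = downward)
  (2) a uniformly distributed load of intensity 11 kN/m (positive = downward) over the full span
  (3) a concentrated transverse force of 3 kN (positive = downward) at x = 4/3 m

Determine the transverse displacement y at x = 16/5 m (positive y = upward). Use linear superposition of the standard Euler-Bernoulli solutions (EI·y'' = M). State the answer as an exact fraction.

Load 1 — triangular load w₀=-16 kN/m (0→w₀ over full span):
  y_1 = (w₀Lx³/12-w₀L²x²/6-w₀x⁵/(120L))/EI = ((-16)·4·(16/5)³/12-(-16)·4²·(16/5)²/6-(-16)·(16/5)⁵/(120·4))/50000 = 800768/146484375 m
Load 2 — uniform load w=11 kN/m over full span:
  y_2 = -wx²(x²-4Lx+6L²)/(24EI) = -11·(16/5)²·((16/5)²-4·4·(16/5)+6·4²)/(24·50000) = -30272/5859375 m
Load 3 — point force P=3 kN at a=4/3 m (b=L-a=8/3):
  y_3 = -Pa²(3x-a)/(6EI)  [x>a] = -3·(4/3)²·(3·(16/5)-(4/3))/(6·50000) = -62/421875 m
Superposition: y = Σ y_i = 201962/1318359375 m ≈ 0.000153 m

y(16/5) = 201962/1318359375 m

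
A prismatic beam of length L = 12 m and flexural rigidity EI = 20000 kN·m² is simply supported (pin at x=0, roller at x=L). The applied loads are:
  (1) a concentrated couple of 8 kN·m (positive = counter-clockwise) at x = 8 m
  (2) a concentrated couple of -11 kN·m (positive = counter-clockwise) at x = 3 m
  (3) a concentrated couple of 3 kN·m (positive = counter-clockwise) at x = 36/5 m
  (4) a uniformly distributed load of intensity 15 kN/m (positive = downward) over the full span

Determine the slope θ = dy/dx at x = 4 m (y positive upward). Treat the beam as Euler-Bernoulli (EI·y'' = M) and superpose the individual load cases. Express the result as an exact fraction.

θ(4) = -322747/12000000 rad

Load 1 — applied couple M₀=8 kN·m at a=8 m (b=L-a=4):
  θ_1 = (M₀x²/(2L)+C₁)/EI  [x≤a] with C₁=M₀(3b²-L²)/(6L)=-32/3 = (8·4²/(2·12)+(-32/3))/20000 = -1/3750 rad
Load 2 — applied couple M₀=-11 kN·m at a=3 m (b=L-a=9):
  θ_2 = (M₀x²/(2L)-M₀(x-a)+C₁)/EI  [x>a] with C₁=M₀(3b²-L²)/(6L)=-121/8 = ((-11)·4²/(2·12)-(-11)·(4-3)+(-121/8))/20000 = -11/19200 rad
Load 3 — applied couple M₀=3 kN·m at a=36/5 m (b=L-a=24/5):
  θ_3 = (M₀x²/(2L)+C₁)/EI  [x≤a] with C₁=M₀(3b²-L²)/(6L)=-78/25 = (3·4²/(2·12)+(-78/25))/20000 = -7/125000 rad
Load 4 — uniform load w=15 kN/m over full span:
  θ_4 = -w(L³-6Lx²+4x³)/(24EI) = -15·(12³-6·12·4²+4·4³)/(24·20000) = -13/500 rad
Superposition: θ = Σ θ_i = -322747/12000000 rad ≈ -0.026896 rad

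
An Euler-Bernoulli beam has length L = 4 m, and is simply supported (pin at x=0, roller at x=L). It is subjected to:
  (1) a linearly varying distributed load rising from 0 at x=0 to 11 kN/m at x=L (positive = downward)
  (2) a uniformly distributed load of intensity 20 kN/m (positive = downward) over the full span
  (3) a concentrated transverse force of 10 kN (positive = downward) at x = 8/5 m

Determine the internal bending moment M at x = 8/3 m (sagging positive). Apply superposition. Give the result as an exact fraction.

M(8/3) = 4192/81 kN·m

Load 1 — triangular load w₀=11 kN/m (0→w₀ over full span):
  M_1 = w₀Lx/6 - w₀x³/(6L) = 11·4·(8/3)/6 - 11·(8/3)³/(6·4) = 880/81 kN·m
Load 2 — uniform load w=20 kN/m over full span:
  M_2 = wx(L-x)/2 = 20·(8/3)·(4-(8/3))/2 = 320/9 kN·m
Load 3 — point force P=10 kN at a=8/5 m (b=L-a=12/5):
  M_3 = Pa(L-x)/L  [x>a] = 10·(8/5)·(4-(8/3))/4 = 16/3 kN·m
Superposition: M = Σ M_i = 4192/81 kN·m ≈ 51.753086 kN·m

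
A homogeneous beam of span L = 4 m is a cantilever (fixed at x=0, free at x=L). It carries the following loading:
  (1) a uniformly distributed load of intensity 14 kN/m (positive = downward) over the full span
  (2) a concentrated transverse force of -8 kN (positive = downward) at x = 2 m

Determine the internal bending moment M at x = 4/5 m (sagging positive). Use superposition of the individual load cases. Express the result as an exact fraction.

M(4/5) = -1552/25 kN·m

Load 1 — uniform load w=14 kN/m over full span:
  M_1 = -w(L-x)²/2 = -14·(4-(4/5))²/2 = -1792/25 kN·m
Load 2 — point force P=-8 kN at a=2 m (b=L-a=2):
  M_2 = -P(a-x)  [x≤a] = -(-8)·(2-(4/5)) = 48/5 kN·m
Superposition: M = Σ M_i = -1552/25 kN·m ≈ -62.080000 kN·m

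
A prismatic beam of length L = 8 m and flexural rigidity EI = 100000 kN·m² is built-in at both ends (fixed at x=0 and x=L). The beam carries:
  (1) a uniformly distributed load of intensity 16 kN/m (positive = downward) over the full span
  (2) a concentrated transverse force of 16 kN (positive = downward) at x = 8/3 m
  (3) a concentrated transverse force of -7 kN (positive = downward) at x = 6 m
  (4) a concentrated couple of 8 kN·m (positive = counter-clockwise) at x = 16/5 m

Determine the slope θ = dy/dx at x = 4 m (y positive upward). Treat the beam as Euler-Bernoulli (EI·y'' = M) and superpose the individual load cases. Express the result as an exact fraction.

Load 1 — uniform load w=16 kN/m over full span:
  θ_1 = -wx(L-x)(L-2x)/(12EI) = -16·4·(8-4)·(8-2·4)/(12·100000) = 0 rad
Load 2 — point force P=16 kN at a=8/3 m (b=L-a=16/3):
  θ_2 = Pa²(L-x)(2bL-(3b+a)(L-x))/(2L³EI)  [x>a] = 16·(8/3)²·(8-4)·(2·(16/3)·8-(3·(16/3)+(8/3))·(8-4))/(2·8³·100000) = 4/84375 rad
Load 3 — point force P=-7 kN at a=6 m (b=L-a=2):
  θ_3 = -Pb²x(2aL-(3a+b)x)/(2L³EI)  [x≤a] = -(-7)·2²·4·(2·6·8-(3·6+2)·4)/(2·8³·100000) = 7/400000 rad
Load 4 — applied couple M₀=8 kN·m at a=16/5 m (b=L-a=24/5):
  θ_4 = (R_Ax²/2 - M_Ax - M₀(x-a))/EI  [x>a] with R_A=36/25, M_A=24/25 = ((36/25)·4²/2 - (24/25)·4 - 8·(4-(16/5)))/100000 = 1/78125 rad
Superposition: θ = Σ θ_i = 20981/270000000 rad ≈ 0.000078 rad

θ(4) = 20981/270000000 rad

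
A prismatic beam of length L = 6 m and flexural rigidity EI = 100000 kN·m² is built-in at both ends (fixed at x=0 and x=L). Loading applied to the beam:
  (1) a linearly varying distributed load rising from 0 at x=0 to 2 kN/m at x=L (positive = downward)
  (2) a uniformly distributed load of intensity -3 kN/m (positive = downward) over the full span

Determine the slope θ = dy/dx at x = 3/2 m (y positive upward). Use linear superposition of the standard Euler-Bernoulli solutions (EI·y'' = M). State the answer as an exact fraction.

Load 1 — triangular load w₀=2 kN/m (0→w₀ over full span):
  θ_1 = -w₀(2x(L-x)(L-2x)(x+2L)+x²(L-x)²)/(120LEI) = -2·(2·(3/2)·(6-(3/2))·(6-2·(3/2))·((3/2)+2·6)+(3/2)²·(6-(3/2))²)/(120·6·100000) = -1053/64000000 rad
Load 2 — uniform load w=-3 kN/m over full span:
  θ_2 = -wx(L-x)(L-2x)/(12EI) = -(-3)·(3/2)·(6-(3/2))·(6-2·(3/2))/(12·100000) = 81/1600000 rad
Superposition: θ = Σ θ_i = 2187/64000000 rad ≈ 0.000034 rad

θ(3/2) = 2187/64000000 rad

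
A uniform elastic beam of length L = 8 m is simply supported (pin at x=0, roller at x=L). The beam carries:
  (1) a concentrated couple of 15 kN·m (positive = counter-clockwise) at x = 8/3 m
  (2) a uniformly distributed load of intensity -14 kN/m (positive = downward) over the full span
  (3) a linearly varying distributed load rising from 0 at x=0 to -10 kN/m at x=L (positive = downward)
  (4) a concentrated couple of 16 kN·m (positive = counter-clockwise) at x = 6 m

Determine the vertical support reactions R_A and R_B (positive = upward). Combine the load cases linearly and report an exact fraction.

R_A = -1571/24 kN, R_B = -2077/24 kN

Load 1 — applied couple M₀=15 kN·m at a=8/3 m (b=L-a=16/3):
  R_A = M₀/L = 15/8 kN
  R_B = -M₀/L = -15/8 kN
Load 2 — uniform load w=-14 kN/m over full span:
  R_A = wL/2 = (-14)·8/2 = -56 kN
  R_B = wL/2 = (-14)·8/2 = -56 kN
Load 3 — triangular load w₀=-10 kN/m (0→w₀ over full span):
  R_A = w₀L/6 = (-10)·8/6 = -40/3 kN
  R_B = w₀L/3 = (-10)·8/3 = -80/3 kN
Load 4 — applied couple M₀=16 kN·m at a=6 m (b=L-a=2):
  R_A = M₀/L = 16/8 = 2 kN
  R_B = -M₀/L = -16/8 = -2 kN
Superposition: R_A = -1571/24 kN, R_B = -2077/24 kN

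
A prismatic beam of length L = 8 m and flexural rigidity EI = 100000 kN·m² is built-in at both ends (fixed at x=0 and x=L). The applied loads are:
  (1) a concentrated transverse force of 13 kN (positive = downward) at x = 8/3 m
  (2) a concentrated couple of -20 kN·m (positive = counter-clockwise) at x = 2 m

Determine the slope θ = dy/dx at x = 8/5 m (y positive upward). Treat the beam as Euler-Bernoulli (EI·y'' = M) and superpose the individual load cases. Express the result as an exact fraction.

θ(8/5) = -37/168750 rad

Load 1 — point force P=13 kN at a=8/3 m (b=L-a=16/3):
  θ_1 = -Pb²x(2aL-(3a+b)x)/(2L³EI)  [x≤a] = -13·(16/3)²·(8/5)·(2·(8/3)·8-(3·(8/3)+(16/3))·(8/5))/(2·8³·100000) = -52/421875 rad
Load 2 — applied couple M₀=-20 kN·m at a=2 m (b=L-a=6):
  θ_2 = (R_Ax²/2 - M_Ax)/EI  [x≤a] with R_A=-45/16, M_A=15/4 = ((-45/16)·(8/5)²/2 - (15/4)·(8/5))/100000 = -3/31250 rad
Superposition: θ = Σ θ_i = -37/168750 rad ≈ -0.000219 rad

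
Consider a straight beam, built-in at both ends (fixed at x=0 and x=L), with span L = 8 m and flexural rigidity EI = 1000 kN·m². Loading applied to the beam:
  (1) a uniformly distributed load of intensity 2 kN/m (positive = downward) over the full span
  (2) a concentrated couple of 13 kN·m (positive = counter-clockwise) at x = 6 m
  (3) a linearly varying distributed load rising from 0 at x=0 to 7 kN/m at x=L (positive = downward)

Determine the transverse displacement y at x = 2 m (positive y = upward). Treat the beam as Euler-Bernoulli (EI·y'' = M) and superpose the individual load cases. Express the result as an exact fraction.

y(2) = -2927/80000 m

Load 1 — uniform load w=2 kN/m over full span:
  y_1 = -wx²(L-x)²/(24EI) = -2·2²·(8-2)²/(24·1000) = -3/250 m
Load 2 — applied couple M₀=13 kN·m at a=6 m (b=L-a=2):
  y_2 = (R_Ax³/6 - M_Ax²/2)/EI  [x≤a] with R_A=117/64, M_A=65/16 = ((117/64)·2³/6 - (65/16)·2²/2)/1000 = -91/16000 m
Load 3 — triangular load w₀=7 kN/m (0→w₀ over full span):
  y_3 = -w₀x²(L-x)²(x+2L)/(120LEI) = -7·2²·(8-2)²·(2+2·8)/(120·8·1000) = -189/10000 m
Superposition: y = Σ y_i = -2927/80000 m ≈ -0.036588 m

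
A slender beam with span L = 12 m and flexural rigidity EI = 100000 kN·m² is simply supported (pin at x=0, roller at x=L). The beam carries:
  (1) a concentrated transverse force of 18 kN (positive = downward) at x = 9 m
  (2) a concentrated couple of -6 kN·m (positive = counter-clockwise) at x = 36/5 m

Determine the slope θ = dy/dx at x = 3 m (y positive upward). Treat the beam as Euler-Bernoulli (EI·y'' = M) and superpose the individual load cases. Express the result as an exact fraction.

θ(3) = -7701/10000000 rad

Load 1 — point force P=18 kN at a=9 m (b=L-a=3):
  θ_1 = -Pb(L²-b²-3x²)/(6LEI)  [x≤a] = -18·3·(12²-3²-3·3²)/(6·12·100000) = -81/100000 rad
Load 2 — applied couple M₀=-6 kN·m at a=36/5 m (b=L-a=24/5):
  θ_2 = (M₀x²/(2L)+C₁)/EI  [x≤a] with C₁=M₀(3b²-L²)/(6L)=156/25 = ((-6)·3²/(2·12)+(156/25))/100000 = 399/10000000 rad
Superposition: θ = Σ θ_i = -7701/10000000 rad ≈ -0.000770 rad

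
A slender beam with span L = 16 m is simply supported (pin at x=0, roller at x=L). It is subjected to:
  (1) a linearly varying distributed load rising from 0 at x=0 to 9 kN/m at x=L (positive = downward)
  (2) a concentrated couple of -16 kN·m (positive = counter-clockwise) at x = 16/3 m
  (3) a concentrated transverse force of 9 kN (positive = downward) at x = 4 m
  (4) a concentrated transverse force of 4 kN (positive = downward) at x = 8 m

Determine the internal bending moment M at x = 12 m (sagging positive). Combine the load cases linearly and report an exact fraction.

M(12) = 147 kN·m

Load 1 — triangular load w₀=9 kN/m (0→w₀ over full span):
  M_1 = w₀Lx/6 - w₀x³/(6L) = 9·16·12/6 - 9·12³/(6·16) = 126 kN·m
Load 2 — applied couple M₀=-16 kN·m at a=16/3 m (b=L-a=32/3):
  M_2 = M₀x/L - M₀  [x>a] = (-16)·12/16 - (-16) = 4 kN·m
Load 3 — point force P=9 kN at a=4 m (b=L-a=12):
  M_3 = Pa(L-x)/L  [x>a] = 9·4·(16-12)/16 = 9 kN·m
Load 4 — point force P=4 kN at a=8 m (b=L-a=8):
  M_4 = Pa(L-x)/L  [x>a] = 4·8·(16-12)/16 = 8 kN·m
Superposition: M = Σ M_i = 147 kN·m ≈ 147.000000 kN·m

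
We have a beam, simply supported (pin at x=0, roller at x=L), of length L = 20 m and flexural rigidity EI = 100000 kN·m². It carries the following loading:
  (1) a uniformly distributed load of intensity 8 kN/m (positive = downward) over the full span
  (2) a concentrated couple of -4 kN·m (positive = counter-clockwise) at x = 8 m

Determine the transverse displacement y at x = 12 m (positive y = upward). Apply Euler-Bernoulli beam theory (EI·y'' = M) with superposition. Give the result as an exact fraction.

Load 1 — uniform load w=8 kN/m over full span:
  y_1 = -wx(L³-2Lx²+x³)/(24EI) = -8·12·(20³-2·20·12²+12³)/(24·100000) = -496/3125 m
Load 2 — applied couple M₀=-4 kN·m at a=8 m (b=L-a=12):
  y_2 = (M₀x³/(6L)-M₀(x-a)²/2+C₁x)/EI  [x>a] with C₁=M₀(3b²-L²)/(6L)=-16/15 = ((-4)·12³/(6·20)-(-4)·(12-8)²/2+(-16/15)·12)/100000 = -6/15625 m
Superposition: y = Σ y_i = -2486/15625 m ≈ -0.159104 m

y(12) = -2486/15625 m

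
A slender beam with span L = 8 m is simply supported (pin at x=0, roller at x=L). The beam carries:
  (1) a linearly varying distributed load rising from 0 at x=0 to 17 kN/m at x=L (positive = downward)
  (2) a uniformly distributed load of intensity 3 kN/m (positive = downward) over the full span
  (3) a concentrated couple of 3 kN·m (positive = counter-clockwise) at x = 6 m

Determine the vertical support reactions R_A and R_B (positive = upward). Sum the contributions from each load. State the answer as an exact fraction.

R_A = 841/24 kN, R_B = 1367/24 kN

Load 1 — triangular load w₀=17 kN/m (0→w₀ over full span):
  R_A = w₀L/6 = 17·8/6 = 68/3 kN
  R_B = w₀L/3 = 17·8/3 = 136/3 kN
Load 2 — uniform load w=3 kN/m over full span:
  R_A = wL/2 = 3·8/2 = 12 kN
  R_B = wL/2 = 3·8/2 = 12 kN
Load 3 — applied couple M₀=3 kN·m at a=6 m (b=L-a=2):
  R_A = M₀/L = 3/8 kN
  R_B = -M₀/L = -3/8 kN
Superposition: R_A = 841/24 kN, R_B = 1367/24 kN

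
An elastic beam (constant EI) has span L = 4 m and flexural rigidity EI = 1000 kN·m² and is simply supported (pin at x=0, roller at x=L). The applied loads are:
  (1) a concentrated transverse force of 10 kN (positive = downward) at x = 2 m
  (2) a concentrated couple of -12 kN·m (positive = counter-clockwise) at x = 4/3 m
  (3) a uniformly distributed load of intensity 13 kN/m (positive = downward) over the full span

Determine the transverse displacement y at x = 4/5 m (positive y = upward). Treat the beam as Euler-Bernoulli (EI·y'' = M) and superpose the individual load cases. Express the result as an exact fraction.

y(4/5) = -2789/78125 m

Load 1 — point force P=10 kN at a=2 m (b=L-a=2):
  y_1 = -Pbx(L²-b²-x²)/(6LEI)  [x≤a] = -10·2·(4/5)·(4²-2²-(4/5)²)/(6·4·1000) = -71/9375 m
Load 2 — applied couple M₀=-12 kN·m at a=4/3 m (b=L-a=8/3):
  y_2 = (M₀x³/(6L)+C₁x)/EI  [x≤a] with C₁=M₀(3b²-L²)/(6L)=-8/3 = ((-12)·(4/5)³/(6·4)+(-8/3)·(4/5))/1000 = -112/46875 m
Load 3 — uniform load w=13 kN/m over full span:
  y_3 = -wx(L³-2Lx²+x³)/(24EI) = -13·(4/5)·(4³-2·4·(4/5)²+(4/5)³)/(24·1000) = -6032/234375 m
Superposition: y = Σ y_i = -2789/78125 m ≈ -0.035699 m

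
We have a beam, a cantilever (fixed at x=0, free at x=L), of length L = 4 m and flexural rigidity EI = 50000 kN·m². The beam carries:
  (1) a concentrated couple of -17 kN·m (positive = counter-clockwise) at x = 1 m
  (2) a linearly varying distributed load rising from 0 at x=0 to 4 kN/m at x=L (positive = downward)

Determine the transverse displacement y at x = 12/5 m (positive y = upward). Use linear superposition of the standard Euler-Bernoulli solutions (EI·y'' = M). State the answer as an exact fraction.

Load 1 — applied couple M₀=-17 kN·m at a=1 m (b=L-a=3):
  y_1 = M₀a(2x-a)/(2EI)  [x>a] = (-17)·1·(2·(12/5)-1)/(2·50000) = -323/500000 m
Load 2 — triangular load w₀=4 kN/m (0→w₀ over full span):
  y_2 = (w₀Lx³/12-w₀L²x²/6-w₀x⁵/(120L))/EI = (4·4·(12/5)³/12-4·4²·(12/5)²/6-4·(12/5)⁵/(120·4))/50000 = -42648/48828125 m
Superposition: y = Σ y_i = -2374111/1562500000 m ≈ -0.001519 m

y(12/5) = -2374111/1562500000 m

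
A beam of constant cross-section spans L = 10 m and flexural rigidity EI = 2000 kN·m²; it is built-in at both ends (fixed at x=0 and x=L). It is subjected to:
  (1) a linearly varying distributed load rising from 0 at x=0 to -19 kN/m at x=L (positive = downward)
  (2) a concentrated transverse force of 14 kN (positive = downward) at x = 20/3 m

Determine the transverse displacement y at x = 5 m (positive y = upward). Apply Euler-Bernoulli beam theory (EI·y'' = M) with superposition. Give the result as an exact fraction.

Load 1 — triangular load w₀=-19 kN/m (0→w₀ over full span):
  y_1 = -w₀x²(L-x)²(x+2L)/(120LEI) = -(-19)·5²·(10-5)²·(5+2·10)/(120·10·2000) = 95/768 m
Load 2 — point force P=14 kN at a=20/3 m (b=L-a=10/3):
  y_2 = -Pb²x²(3aL-(3a+b)x)/(6L³EI)  [x≤a] = -14·(10/3)²·5²·(3·(20/3)·10-(3·(20/3)+(10/3))·5)/(6·10³·2000) = -35/1296 m
Superposition: y = Σ y_i = 2005/20736 m ≈ 0.096692 m

y(5) = 2005/20736 m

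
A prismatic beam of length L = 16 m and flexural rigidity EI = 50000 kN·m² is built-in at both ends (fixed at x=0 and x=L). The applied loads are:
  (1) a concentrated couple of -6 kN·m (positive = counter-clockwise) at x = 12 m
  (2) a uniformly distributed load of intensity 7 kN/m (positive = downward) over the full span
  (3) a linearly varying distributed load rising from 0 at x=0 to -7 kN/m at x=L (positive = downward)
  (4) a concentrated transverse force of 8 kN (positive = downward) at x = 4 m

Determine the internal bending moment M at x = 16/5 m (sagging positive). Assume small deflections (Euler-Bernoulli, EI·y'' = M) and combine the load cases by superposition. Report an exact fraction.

M(16/5) = 19543/3000 kN·m

Load 1 — applied couple M₀=-6 kN·m at a=12 m (b=L-a=4):
  M_1 = R_Ax - M_A  [x≤a] with R_A=-27/64, M_A=-15/8 = (-27/64)·(16/5) - (-15/8) = 21/40 kN·m
Load 2 — uniform load w=7 kN/m over full span:
  M_2 = wLx/2 - wL²/12 - wx²/2 = 7·16·(16/5)/2 - 7·16²/12 - 7·(16/5)²/2 = -448/75 kN·m
Load 3 — triangular load w₀=-7 kN/m (0→w₀ over full span):
  M_3 = 3w₀Lx/20 - w₀L²/30 - w₀x³/(6L) = 3·(-7)·16·(16/5)/20 - (-7)·16²/30 - (-7)·(16/5)³/(6·16) = 3136/375 kN·m
Load 4 — point force P=8 kN at a=4 m (b=L-a=12):
  M_4 = Pb²(3a+b)x/L³ - Pab²/L²  [x≤a] = 8·12²·(3·4+12)·(16/5)/16³ - 8·4·12²/16² = 18/5 kN·m
Superposition: M = Σ M_i = 19543/3000 kN·m ≈ 6.514333 kN·m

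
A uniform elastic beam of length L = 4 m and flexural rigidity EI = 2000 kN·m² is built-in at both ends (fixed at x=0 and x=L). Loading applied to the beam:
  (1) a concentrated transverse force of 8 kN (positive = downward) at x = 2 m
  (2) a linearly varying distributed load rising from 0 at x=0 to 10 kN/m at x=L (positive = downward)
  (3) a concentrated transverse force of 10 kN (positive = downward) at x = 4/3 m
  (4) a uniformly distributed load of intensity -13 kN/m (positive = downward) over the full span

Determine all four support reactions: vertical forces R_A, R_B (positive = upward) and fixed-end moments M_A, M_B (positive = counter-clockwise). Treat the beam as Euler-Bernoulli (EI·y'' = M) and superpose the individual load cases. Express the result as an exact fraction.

Load 1 — point force P=8 kN at a=2 m (b=L-a=2):
  R_A = Pb²(3a+b)/L³ = 8·2²·(3·2+2)/4³ = 4 kN
  M_A = Pab²/L² = 8·2·2²/4² = 4 kN·m
  R_B = Pa²(a+3b)/L³ = 8·2²·(2+3·2)/4³ = 4 kN
  M_B = -Pa²b/L² = -8·2²·2/4² = -4 kN·m
Load 2 — triangular load w₀=10 kN/m (0→w₀ over full span):
  R_A = 3w₀L/20 = 3·10·4/20 = 6 kN
  M_A = w₀L²/30 = 10·4²/30 = 16/3 kN·m
  R_B = 7w₀L/20 = 7·10·4/20 = 14 kN
  M_B = -w₀L²/20 = -10·4²/20 = -8 kN·m
Load 3 — point force P=10 kN at a=4/3 m (b=L-a=8/3):
  R_A = Pb²(3a+b)/L³ = 10·(8/3)²·(3·(4/3)+(8/3))/4³ = 200/27 kN
  M_A = Pab²/L² = 10·(4/3)·(8/3)²/4² = 160/27 kN·m
  R_B = Pa²(a+3b)/L³ = 10·(4/3)²·((4/3)+3·(8/3))/4³ = 70/27 kN
  M_B = -Pa²b/L² = -10·(4/3)²·(8/3)/4² = -80/27 kN·m
Load 4 — uniform load w=-13 kN/m over full span:
  R_A = wL/2 = (-13)·4/2 = -26 kN
  M_A = wL²/12 = (-13)·4²/12 = -52/3 kN·m
  R_B = wL/2 = (-13)·4/2 = -26 kN
  M_B = -wL²/12 = -(-13)·4²/12 = 52/3 kN·m
Superposition: R_A = -232/27 kN, M_A = -56/27 kN·m, R_B = -146/27 kN, M_B = 64/27 kN·m

R_A = -232/27 kN, M_A = -56/27 kN·m, R_B = -146/27 kN, M_B = 64/27 kN·m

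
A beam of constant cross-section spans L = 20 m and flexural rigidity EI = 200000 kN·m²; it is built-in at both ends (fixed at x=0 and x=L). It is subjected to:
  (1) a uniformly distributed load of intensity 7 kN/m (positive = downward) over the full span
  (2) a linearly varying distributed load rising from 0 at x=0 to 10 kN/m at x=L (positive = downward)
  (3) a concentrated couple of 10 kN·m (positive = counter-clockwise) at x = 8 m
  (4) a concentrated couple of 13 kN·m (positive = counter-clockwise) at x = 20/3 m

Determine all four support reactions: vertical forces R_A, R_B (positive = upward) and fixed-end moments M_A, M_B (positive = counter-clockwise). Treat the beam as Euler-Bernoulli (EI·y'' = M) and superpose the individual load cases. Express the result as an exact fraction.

R_A = 7619/75 kN, M_A = 5518/15 kN·m, R_B = 10381/75 kN, M_B = -2129/5 kN·m

Load 1 — uniform load w=7 kN/m over full span:
  R_A = wL/2 = 7·20/2 = 70 kN
  M_A = wL²/12 = 7·20²/12 = 700/3 kN·m
  R_B = wL/2 = 7·20/2 = 70 kN
  M_B = -wL²/12 = -7·20²/12 = -700/3 kN·m
Load 2 — triangular load w₀=10 kN/m (0→w₀ over full span):
  R_A = 3w₀L/20 = 3·10·20/20 = 30 kN
  M_A = w₀L²/30 = 10·20²/30 = 400/3 kN·m
  R_B = 7w₀L/20 = 7·10·20/20 = 70 kN
  M_B = -w₀L²/20 = -10·20²/20 = -200 kN·m
Load 3 — applied couple M₀=10 kN·m at a=8 m (b=L-a=12):
  R_A = 6M₀ab/L³ = 6·10·8·12/20³ = 18/25 kN
  M_A = M₀b(2a-b)/L² = 10·12·(2·8-12)/20² = 6/5 kN·m
  R_B = -6M₀ab/L³ = -6·10·8·12/20³ = -18/25 kN
  M_B = M₀a(2b-a)/L² = 10·8·(2·12-8)/20² = 16/5 kN·m
Load 4 — applied couple M₀=13 kN·m at a=20/3 m (b=L-a=40/3):
  R_A = 6M₀ab/L³ = 6·13·(20/3)·(40/3)/20³ = 13/15 kN
  M_A = M₀b(2a-b)/L² = 13·(40/3)·(2·(20/3)-(40/3))/20² = 0 kN·m
  R_B = -6M₀ab/L³ = -6·13·(20/3)·(40/3)/20³ = -13/15 kN
  M_B = M₀a(2b-a)/L² = 13·(20/3)·(2·(40/3)-(20/3))/20² = 13/3 kN·m
Superposition: R_A = 7619/75 kN, M_A = 5518/15 kN·m, R_B = 10381/75 kN, M_B = -2129/5 kN·m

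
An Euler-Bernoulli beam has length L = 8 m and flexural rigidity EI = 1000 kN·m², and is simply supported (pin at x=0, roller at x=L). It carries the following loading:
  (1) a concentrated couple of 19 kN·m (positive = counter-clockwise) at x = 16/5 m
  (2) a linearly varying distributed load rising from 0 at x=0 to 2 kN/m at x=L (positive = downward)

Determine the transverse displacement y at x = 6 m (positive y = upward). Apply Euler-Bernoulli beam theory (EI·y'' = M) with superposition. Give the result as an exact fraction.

Load 1 — applied couple M₀=19 kN·m at a=16/5 m (b=L-a=24/5):
  y_1 = (M₀x³/(6L)-M₀(x-a)²/2+C₁x)/EI  [x>a] with C₁=M₀(3b²-L²)/(6L)=152/75 = (19·6³/(6·8)-19·(6-(16/5))²/2+(152/75)·6)/1000 = 1159/50000 m
Load 2 — triangular load w₀=2 kN/m (0→w₀ over full span):
  y_2 = -w₀x(7L⁴-10L²x²+3x⁴)/(360LEI) = -2·6·(7·8⁴-10·8²·6²+3·6⁴)/(360·8·1000) = -119/3000 m
Superposition: y = Σ y_i = -2473/150000 m ≈ -0.016487 m

y(6) = -2473/150000 m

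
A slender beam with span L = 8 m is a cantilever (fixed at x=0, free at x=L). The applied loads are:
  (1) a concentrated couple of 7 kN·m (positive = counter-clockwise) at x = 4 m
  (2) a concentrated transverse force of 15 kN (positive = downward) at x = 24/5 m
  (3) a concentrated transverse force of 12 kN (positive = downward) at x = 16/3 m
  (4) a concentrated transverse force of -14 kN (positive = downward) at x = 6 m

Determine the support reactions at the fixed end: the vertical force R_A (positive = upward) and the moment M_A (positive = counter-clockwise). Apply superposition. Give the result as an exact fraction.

R_A = 13 kN, M_A = 45 kN·m

Load 1 — applied couple M₀=7 kN·m at a=4 m (b=L-a=4):
  R_A = 0 kN
  M_A = -M₀ = -7 kN·m
Load 2 — point force P=15 kN at a=24/5 m (b=L-a=16/5):
  R_A = P = 15 kN
  M_A = Pa = 15·(24/5) = 72 kN·m
Load 3 — point force P=12 kN at a=16/3 m (b=L-a=8/3):
  R_A = P = 12 kN
  M_A = Pa = 12·(16/3) = 64 kN·m
Load 4 — point force P=-14 kN at a=6 m (b=L-a=2):
  R_A = P = (-14) = -14 kN
  M_A = Pa = (-14)·6 = -84 kN·m
Superposition: R_A = 13 kN, M_A = 45 kN·m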